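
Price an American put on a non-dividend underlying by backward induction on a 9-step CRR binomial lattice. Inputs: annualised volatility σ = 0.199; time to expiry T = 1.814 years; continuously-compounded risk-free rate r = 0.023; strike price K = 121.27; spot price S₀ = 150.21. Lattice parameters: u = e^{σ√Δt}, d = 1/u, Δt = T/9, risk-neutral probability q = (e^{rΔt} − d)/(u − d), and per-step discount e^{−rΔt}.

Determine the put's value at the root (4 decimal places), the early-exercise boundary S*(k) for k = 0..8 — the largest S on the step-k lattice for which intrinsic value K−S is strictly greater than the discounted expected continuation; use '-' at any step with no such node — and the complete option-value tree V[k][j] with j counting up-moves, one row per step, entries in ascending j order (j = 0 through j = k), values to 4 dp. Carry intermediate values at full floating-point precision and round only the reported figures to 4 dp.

Δt=0.20156  u=1.09345  d=0.91453  q=0.50365  discount=0.99537
step 9 (expiry): payoffs max(K−S,0) = 54.0503 40.8995 25.1757 6.3758 0.0000 0.0000 0.0000 0.0000 0.0000 0.0000
step 8: (k=8,j=0): S=73.5016, (K−S)⁺=47.7684, hold=47.2075 ⇒ V=47.7684 exercise | (k=8,j=1): S=87.8814, (K−S)⁺=33.3886, hold=32.8277 ⇒ V=33.3886 exercise | (k=8,j=2): S=105.0746, (K−S)⁺=16.1954, hold=15.6345 ⇒ V=16.1954 exercise | (k=8,j=3): S=125.6314, (K−S)⁺=0.0000, hold=3.1500 ⇒ V=3.1500 continue | (k=8,j=4): S=150.2100, (K−S)⁺=0.0000, hold=0.0000 ⇒ V=0.0000 continue | (k=8,j=5): S=179.5971, (K−S)⁺=0.0000, hold=0.0000 ⇒ V=0.0000 continue | (k=8,j=6): S=214.7336, (K−S)⁺=0.0000, hold=0.0000 ⇒ V=0.0000 continue | (k=8,j=7): S=256.7441, (K−S)⁺=0.0000, hold=0.0000 ⇒ V=0.0000 continue | (k=8,j=8): S=306.9736, (K−S)⁺=0.0000, hold=0.0000 ⇒ V=0.0000 continue  boundary S*=105.0746
step 7: (k=7,j=0): S=80.3705, (K−S)⁺=40.8995, hold=40.3386 ⇒ V=40.8995 exercise | (k=7,j=1): S=96.0943, (K−S)⁺=25.1757, hold=24.6149 ⇒ V=25.1757 exercise | (k=7,j=2): S=114.8942, (K−S)⁺=6.3758, hold=9.5806 ⇒ V=9.5806 continue | (k=7,j=3): S=137.3721, (K−S)⁺=0.0000, hold=1.5563 ⇒ V=1.5563 continue | (k=7,j=4): S=164.2476, (K−S)⁺=0.0000, hold=0.0000 ⇒ V=0.0000 continue | (k=7,j=5): S=196.3811, (K−S)⁺=0.0000, hold=0.0000 ⇒ V=0.0000 continue | (k=7,j=6): S=234.8011, (K−S)⁺=0.0000, hold=0.0000 ⇒ V=0.0000 continue | (k=7,j=7): S=280.7377, (K−S)⁺=0.0000, hold=0.0000 ⇒ V=0.0000 continue  boundary S*=96.0943
step 6: (k=6,j=0): S=87.8814, (K−S)⁺=33.3886, hold=32.8277 ⇒ V=33.3886 exercise | (k=6,j=1): S=105.0746, (K−S)⁺=16.1954, hold=17.2411 ⇒ V=17.2411 continue | (k=6,j=2): S=125.6314, (K−S)⁺=0.0000, hold=5.5135 ⇒ V=5.5135 continue | (k=6,j=3): S=150.2100, (K−S)⁺=0.0000, hold=0.7689 ⇒ V=0.7689 continue | (k=6,j=4): S=179.5971, (K−S)⁺=0.0000, hold=0.0000 ⇒ V=0.0000 continue | (k=6,j=5): S=214.7336, (K−S)⁺=0.0000, hold=0.0000 ⇒ V=0.0000 continue | (k=6,j=6): S=256.7441, (K−S)⁺=0.0000, hold=0.0000 ⇒ V=0.0000 continue  boundary S*=87.8814
step 5: (k=5,j=0): S=96.0943, (K−S)⁺=25.1757, hold=25.1391 ⇒ V=25.1757 exercise | (k=5,j=1): S=114.8942, (K−S)⁺=6.3758, hold=11.2821 ⇒ V=11.2821 continue | (k=5,j=2): S=137.3721, (K−S)⁺=0.0000, hold=3.1094 ⇒ V=3.1094 continue | (k=5,j=3): S=164.2476, (K−S)⁺=0.0000, hold=0.3799 ⇒ V=0.3799 continue | (k=5,j=4): S=196.3811, (K−S)⁺=0.0000, hold=0.0000 ⇒ V=0.0000 continue | (k=5,j=5): S=234.8011, (K−S)⁺=0.0000, hold=0.0000 ⇒ V=0.0000 continue  boundary S*=96.0943
step 4: (k=4,j=0): S=105.0746, (K−S)⁺=16.1954, hold=18.0941 ⇒ V=18.0941 continue | (k=4,j=1): S=125.6314, (K−S)⁺=0.0000, hold=7.1328 ⇒ V=7.1328 continue | (k=4,j=2): S=150.2100, (K−S)⁺=0.0000, hold=1.7267 ⇒ V=1.7267 continue | (k=4,j=3): S=179.5971, (K−S)⁺=0.0000, hold=0.1877 ⇒ V=0.1877 continue | (k=4,j=4): S=214.7336, (K−S)⁺=0.0000, hold=0.0000 ⇒ V=0.0000 continue  boundary S*=-
step 3: (k=3,j=0): S=114.8942, (K−S)⁺=6.3758, hold=12.5153 ⇒ V=12.5153 continue | (k=3,j=1): S=137.3721, (K−S)⁺=0.0000, hold=4.3896 ⇒ V=4.3896 continue | (k=3,j=2): S=164.2476, (K−S)⁺=0.0000, hold=0.9472 ⇒ V=0.9472 continue | (k=3,j=3): S=196.3811, (K−S)⁺=0.0000, hold=0.0927 ⇒ V=0.0927 continue  boundary S*=-
step 2: (k=2,j=0): S=125.6314, (K−S)⁺=0.0000, hold=8.3838 ⇒ V=8.3838 continue | (k=2,j=1): S=150.2100, (K−S)⁺=0.0000, hold=2.6435 ⇒ V=2.6435 continue | (k=2,j=2): S=179.5971, (K−S)⁺=0.0000, hold=0.5144 ⇒ V=0.5144 continue  boundary S*=-
step 1: (k=1,j=0): S=137.3721, (K−S)⁺=0.0000, hold=5.4673 ⇒ V=5.4673 continue | (k=1,j=1): S=164.2476, (K−S)⁺=0.0000, hold=1.5639 ⇒ V=1.5639 continue  boundary S*=-
step 0: (k=0,j=0): S=150.2100, (K−S)⁺=0.0000, hold=3.4852 ⇒ V=3.4852 continue  boundary S*=-

price = 3.4852
boundary = - - - - - 96.0943 87.8814 96.0943 105.0746
tree:
3.4852
5.4673 1.5639
8.3838 2.6435 0.5144
12.5153 4.3896 0.9472 0.0927
18.0941 7.1328 1.7267 0.1877 0.0000
25.1757 11.2821 3.1094 0.3799 0.0000 0.0000
33.3886 17.2411 5.5135 0.7689 0.0000 0.0000 0.0000
40.8995 25.1757 9.5806 1.5563 0.0000 0.0000 0.0000 0.0000
47.7684 33.3886 16.1954 3.1500 0.0000 0.0000 0.0000 0.0000 0.0000
54.0503 40.8995 25.1757 6.3758 0.0000 0.0000 0.0000 0.0000 0.0000 0.0000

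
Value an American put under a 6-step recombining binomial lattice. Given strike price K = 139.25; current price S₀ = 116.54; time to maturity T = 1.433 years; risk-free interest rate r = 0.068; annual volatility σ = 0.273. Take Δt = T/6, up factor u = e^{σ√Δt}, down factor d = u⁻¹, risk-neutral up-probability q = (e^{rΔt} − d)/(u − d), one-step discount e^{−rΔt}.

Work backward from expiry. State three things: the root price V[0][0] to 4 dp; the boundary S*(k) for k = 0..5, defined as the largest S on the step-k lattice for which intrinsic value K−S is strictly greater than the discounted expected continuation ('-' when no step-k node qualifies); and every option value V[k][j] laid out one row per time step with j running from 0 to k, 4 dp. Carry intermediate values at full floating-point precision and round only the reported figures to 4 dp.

params: Δt=0.23883 u=1.14273 d=0.87510 q=0.52787 e^(-rΔt)=0.98389
t_6 payoffs: 86.9114 70.9050 50.0036 22.7100 0.0000 0.0000 0.0000
t_5: node(5,0) S=59.8087 payoff=79.4413 vs cont=77.1980 → 79.4413 [stop]  node(5,1) S=78.0996 payoff=61.1504 vs cont=58.9072 → 61.1504 [stop]  node(5,2) S=101.9842 payoff=37.2658 vs cont=35.0226 → 37.2658 [stop]  node(5,3) S=133.1733 payoff=6.0767 vs cont=10.5492 → 10.5492 [wait]  node(5,4) S=173.9007 payoff=0.0000 vs cont=0.0000 → 0.0000 [wait]  node(5,5) S=227.0835 payoff=0.0000 vs cont=0.0000 → 0.0000 [wait]  ⇒ S*(5)=101.9842
t_4: node(4,0) S=68.3450 payoff=70.9050 vs cont=68.6618 → 70.9050 [stop]  node(4,1) S=89.2464 payoff=50.0036 vs cont=47.7603 → 50.0036 [stop]  node(4,2) S=116.5400 payoff=22.7100 vs cont=22.7897 → 22.7897 [wait]  node(4,3) S=152.1806 payoff=0.0000 vs cont=4.9003 → 4.9003 [wait]  node(4,4) S=198.7209 payoff=0.0000 vs cont=0.0000 → 0.0000 [wait]  ⇒ S*(4)=89.2464
t_3: node(3,0) S=78.0996 payoff=61.1504 vs cont=58.9072 → 61.1504 [stop]  node(3,1) S=101.9842 payoff=37.2658 vs cont=35.0639 → 37.2658 [stop]  node(3,2) S=133.1733 payoff=6.0767 vs cont=13.1313 → 13.1313 [wait]  node(3,3) S=173.9007 payoff=0.0000 vs cont=2.2763 → 2.2763 [wait]  ⇒ S*(3)=101.9842
t_2: node(2,0) S=89.2464 payoff=50.0036 vs cont=47.7603 → 50.0036 [stop]  node(2,1) S=116.5400 payoff=22.7100 vs cont=24.1307 → 24.1307 [wait]  node(2,2) S=152.1806 payoff=0.0000 vs cont=7.2820 → 7.2820 [wait]  ⇒ S*(2)=89.2464
t_1: node(1,0) S=101.9842 payoff=37.2658 vs cont=35.7604 → 37.2658 [stop]  node(1,1) S=133.1733 payoff=6.0767 vs cont=14.9912 → 14.9912 [wait]  ⇒ S*(1)=101.9842
t_0: node(0,0) S=116.5400 payoff=22.7100 vs cont=25.0967 → 25.0967 [wait]  ⇒ S*(0)=-

price = 25.0967
boundary = - 101.9842 89.2464 101.9842 89.2464 101.9842
tree:
25.0967
37.2658 14.9912
50.0036 24.1307 7.2820
61.1504 37.2658 13.1313 2.2763
70.9050 50.0036 22.7897 4.9003 0.0000
79.4413 61.1504 37.2658 10.5492 0.0000 0.0000
86.9114 70.9050 50.0036 22.7100 0.0000 0.0000 0.0000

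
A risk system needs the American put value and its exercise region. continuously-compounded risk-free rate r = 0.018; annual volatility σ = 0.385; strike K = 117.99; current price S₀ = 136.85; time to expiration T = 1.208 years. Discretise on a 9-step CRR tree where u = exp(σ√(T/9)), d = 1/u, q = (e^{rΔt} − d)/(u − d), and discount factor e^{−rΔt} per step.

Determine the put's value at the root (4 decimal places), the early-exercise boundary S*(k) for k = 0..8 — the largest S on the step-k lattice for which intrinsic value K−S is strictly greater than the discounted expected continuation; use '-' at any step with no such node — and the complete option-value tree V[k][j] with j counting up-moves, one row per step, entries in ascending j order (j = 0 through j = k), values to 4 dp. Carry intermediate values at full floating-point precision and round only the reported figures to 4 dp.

price = 11.8058
boundary = - - - - - 67.6019 77.8424 89.6341 77.8424
tree:
11.8058
16.8247 6.2818
23.3317 9.6708 2.5432
31.3422 14.5382 4.3045 0.5964
40.5793 21.2247 7.1729 1.1351 0.0000
50.3881 29.8730 11.7108 2.1605 0.0000 0.0000
59.2814 40.1476 18.5938 4.1123 0.0000 0.0000 0.0000
67.0048 50.3881 28.3559 7.8271 0.0000 0.0000 0.0000 0.0000
73.7121 59.2814 40.1476 14.8978 0.0000 0.0000 0.0000 0.0000 0.0000
79.5370 67.0048 50.3881 28.3559 0.0000 0.0000 0.0000 0.0000 0.0000 0.0000

Δt=0.13422, u=1.15148, d=0.86845, q=0.47334, disc=e^(-rΔt)=0.99759
k=9 terminal: V=max(K-S,0) → 79.5370 67.0048 50.3881 28.3559 0.0000 0.0000 0.0000 0.0000 0.0000 0.0000
k=8: j=0 S=44.2779 intr=73.7121 cont=73.4274 V=73.7121[EX]; j=1 S=58.7086 intr=59.2814 cont=58.9967 V=59.2814[EX]; j=2 S=77.8424 intr=40.1476 cont=39.8629 V=40.1476[EX]; j=3 S=103.2120 intr=14.7780 cont=14.8978 V=14.8978[hold]; j=4 S=136.8500 intr=0.0000 cont=0.0000 V=0.0000[hold]; j=5 S=181.4509 intr=0.0000 cont=0.0000 V=0.0000[hold]; j=6 S=240.5878 intr=0.0000 cont=0.0000 V=0.0000[hold]; j=7 S=318.9981 intr=0.0000 cont=0.0000 V=0.0000[hold]; j=8 S=422.9631 intr=0.0000 cont=0.0000 V=0.0000[hold]  S*(8)=77.8424
k=7: j=0 S=50.9852 intr=67.0048 cont=66.7201 V=67.0048[EX]; j=1 S=67.6019 intr=50.3881 cont=50.1034 V=50.3881[EX]; j=2 S=89.6341 intr=28.3559 cont=28.1278 V=28.3559[EX]; j=3 S=118.8468 intr=0.0000 cont=7.8271 V=7.8271[hold]; j=4 S=157.5803 intr=0.0000 cont=0.0000 V=0.0000[hold]; j=5 S=208.9375 intr=0.0000 cont=0.0000 V=0.0000[hold]; j=6 S=277.0326 intr=0.0000 cont=0.0000 V=0.0000[hold]; j=7 S=367.3206 intr=0.0000 cont=0.0000 V=0.0000[hold]  S*(7)=89.6341
k=6: j=0 S=58.7086 intr=59.2814 cont=58.9967 V=59.2814[EX]; j=1 S=77.8424 intr=40.1476 cont=39.8629 V=40.1476[EX]; j=2 S=103.2120 intr=14.7780 cont=18.5938 V=18.5938[hold]; j=3 S=136.8500 intr=0.0000 cont=4.1123 V=4.1123[hold]; j=4 S=181.4509 intr=0.0000 cont=0.0000 V=0.0000[hold]; j=5 S=240.5878 intr=0.0000 cont=0.0000 V=0.0000[hold]; j=6 S=318.9981 intr=0.0000 cont=0.0000 V=0.0000[hold]  S*(6)=77.8424
k=5: j=0 S=67.6019 intr=50.3881 cont=50.1034 V=50.3881[EX]; j=1 S=89.6341 intr=28.3559 cont=29.8730 V=29.8730[hold]; j=2 S=118.8468 intr=0.0000 cont=11.7108 V=11.7108[hold]; j=3 S=157.5803 intr=0.0000 cont=2.1605 V=2.1605[hold]; j=4 S=208.9375 intr=0.0000 cont=0.0000 V=0.0000[hold]; j=5 S=277.0326 intr=0.0000 cont=0.0000 V=0.0000[hold]  S*(5)=67.6019
k=4: j=0 S=77.8424 intr=40.1476 cont=40.5793 V=40.5793[hold]; j=1 S=103.2120 intr=14.7780 cont=21.2247 V=21.2247[hold]; j=2 S=136.8500 intr=0.0000 cont=7.1729 V=7.1729[hold]; j=3 S=181.4509 intr=0.0000 cont=1.1351 V=1.1351[hold]; j=4 S=240.5878 intr=0.0000 cont=0.0000 V=0.0000[hold]  S*(4)=-
k=3: j=0 S=89.6341 intr=28.3559 cont=31.3422 V=31.3422[hold]; j=1 S=118.8468 intr=0.0000 cont=14.5382 V=14.5382[hold]; j=2 S=157.5803 intr=0.0000 cont=4.3045 V=4.3045[hold]; j=3 S=208.9375 intr=0.0000 cont=0.5964 V=0.5964[hold]  S*(3)=-
k=2: j=0 S=103.2120 intr=14.7780 cont=23.3317 V=23.3317[hold]; j=1 S=136.8500 intr=0.0000 cont=9.6708 V=9.6708[hold]; j=2 S=181.4509 intr=0.0000 cont=2.5432 V=2.5432[hold]  S*(2)=-
k=1: j=0 S=118.8468 intr=0.0000 cont=16.8247 V=16.8247[hold]; j=1 S=157.5803 intr=0.0000 cont=6.2818 V=6.2818[hold]  S*(1)=-
k=0: j=0 S=136.8500 intr=0.0000 cont=11.8058 V=11.8058[hold]  S*(0)=-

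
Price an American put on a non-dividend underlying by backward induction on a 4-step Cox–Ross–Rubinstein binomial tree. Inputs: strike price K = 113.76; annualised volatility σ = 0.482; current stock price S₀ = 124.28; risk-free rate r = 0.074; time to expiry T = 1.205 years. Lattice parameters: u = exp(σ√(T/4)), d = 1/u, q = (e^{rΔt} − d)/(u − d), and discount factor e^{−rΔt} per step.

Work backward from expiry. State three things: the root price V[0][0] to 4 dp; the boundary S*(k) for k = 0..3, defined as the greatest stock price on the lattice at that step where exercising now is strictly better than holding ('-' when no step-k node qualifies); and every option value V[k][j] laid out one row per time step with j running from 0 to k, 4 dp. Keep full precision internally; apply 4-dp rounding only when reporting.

price = 15.7049
boundary = - - 73.2174 56.1980
tree:
15.7049
25.7148 5.4447
40.5426 10.6321 0.0000
57.5620 20.7618 0.0000 0.0000
70.6252 40.5426 0.0000 0.0000 0.0000

params: Δt=0.30125 u=1.30285 d=0.76755 q=0.47636 e^(-rΔt)=0.97795
t_4 payoffs: 70.6252 40.5426 0.0000 0.0000 0.0000
t_3: node(3,0) S=56.1980 payoff=57.5620 vs cont=55.0540 → 57.5620 [stop]  node(3,1) S=95.3911 payoff=18.3689 vs cont=20.7618 → 20.7618 [wait]  node(3,2) S=161.9178 payoff=0.0000 vs cont=0.0000 → 0.0000 [wait]  node(3,3) S=274.8408 payoff=0.0000 vs cont=0.0000 → 0.0000 [wait]  ⇒ S*(3)=56.1980
t_2: node(2,0) S=73.2174 payoff=40.5426 vs cont=39.1494 → 40.5426 [stop]  node(2,1) S=124.2800 payoff=0.0000 vs cont=10.6321 → 10.6321 [wait]  node(2,2) S=210.9541 payoff=0.0000 vs cont=0.0000 → 0.0000 [wait]  ⇒ S*(2)=73.2174
t_1: node(1,0) S=95.3911 payoff=18.3689 vs cont=25.7148 → 25.7148 [wait]  node(1,1) S=161.9178 payoff=0.0000 vs cont=5.4447 → 5.4447 [wait]  ⇒ S*(1)=-
t_0: node(0,0) S=124.2800 payoff=0.0000 vs cont=15.7049 → 15.7049 [wait]  ⇒ S*(0)=-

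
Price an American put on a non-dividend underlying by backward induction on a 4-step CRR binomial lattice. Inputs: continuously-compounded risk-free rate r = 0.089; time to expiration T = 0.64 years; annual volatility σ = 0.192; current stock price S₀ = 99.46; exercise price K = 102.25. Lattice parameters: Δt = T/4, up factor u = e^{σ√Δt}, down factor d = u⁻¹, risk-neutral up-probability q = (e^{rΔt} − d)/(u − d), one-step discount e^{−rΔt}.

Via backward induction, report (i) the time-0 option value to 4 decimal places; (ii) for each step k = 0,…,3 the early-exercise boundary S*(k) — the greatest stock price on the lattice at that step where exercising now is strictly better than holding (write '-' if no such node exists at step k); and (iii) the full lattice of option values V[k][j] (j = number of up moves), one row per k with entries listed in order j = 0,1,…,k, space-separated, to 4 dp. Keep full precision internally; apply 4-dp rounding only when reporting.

Δt=0.16000, u=1.07983, d=0.92608, q=0.57409, disc=e^(-rΔt)=0.98586
k=4 terminal: V=max(K-S,0) → 29.0968 16.9516 2.7900 0.0000 0.0000
k=3: j=0 S=78.9927 intr=23.2573 cont=21.8116 V=23.2573[EX]; j=1 S=92.1074 intr=10.1426 cont=8.6969 V=10.1426[EX]; j=2 S=107.3995 intr=0.0000 cont=1.1715 V=1.1715[hold]; j=3 S=125.2304 intr=0.0000 cont=0.0000 V=0.0000[hold]  S*(3)=92.1074
k=2: j=0 S=85.2984 intr=16.9516 cont=15.5059 V=16.9516[EX]; j=1 S=99.4600 intr=2.7900 cont=4.9218 V=4.9218[hold]; j=2 S=115.9728 intr=0.0000 cont=0.4919 V=0.4919[hold]  S*(2)=85.2984
k=1: j=0 S=92.1074 intr=10.1426 cont=9.9034 V=10.1426[EX]; j=1 S=107.3995 intr=0.0000 cont=2.3450 V=2.3450[hold]  S*(1)=92.1074
k=0: j=0 S=99.4600 intr=2.7900 cont=5.5860 V=5.5860[hold]  S*(0)=-

price = 5.5860
boundary = - 92.1074 85.2984 92.1074
tree:
5.5860
10.1426 2.3450
16.9516 4.9218 0.4919
23.2573 10.1426 1.1715 0.0000
29.0968 16.9516 2.7900 0.0000 0.0000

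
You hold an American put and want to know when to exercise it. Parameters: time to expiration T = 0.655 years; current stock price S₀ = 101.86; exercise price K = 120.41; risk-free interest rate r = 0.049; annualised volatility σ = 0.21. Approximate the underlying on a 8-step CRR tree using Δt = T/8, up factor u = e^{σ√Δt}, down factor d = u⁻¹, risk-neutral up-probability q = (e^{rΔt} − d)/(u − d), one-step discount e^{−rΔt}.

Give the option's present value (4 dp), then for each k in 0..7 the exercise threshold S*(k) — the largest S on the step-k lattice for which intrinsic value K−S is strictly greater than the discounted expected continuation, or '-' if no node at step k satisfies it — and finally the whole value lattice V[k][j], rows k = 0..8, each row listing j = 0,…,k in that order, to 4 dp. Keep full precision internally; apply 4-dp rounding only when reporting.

Δt=0.08188  u=1.06193  d=0.94168  q=0.51841  discount=0.99600
step 8 (expiry): payoffs max(K−S,0) = 57.4256 49.3826 40.3126 30.0844 18.5500 5.5427 0.0000 0.0000 0.0000
step 7: (k=7,j=0): S=66.8851, (K−S)⁺=53.5249, hold=53.0428 ⇒ V=53.5249 exercise | (k=7,j=1): S=75.4262, (K−S)⁺=44.9838, hold=44.5017 ⇒ V=44.9838 exercise | (k=7,j=2): S=85.0579, (K−S)⁺=35.3521, hold=34.8700 ⇒ V=35.3521 exercise | (k=7,j=3): S=95.9196, (K−S)⁺=24.4904, hold=24.0083 ⇒ V=24.4904 exercise | (k=7,j=4): S=108.1683, (K−S)⁺=12.2417, hold=11.7596 ⇒ V=12.2417 exercise | (k=7,j=5): S=121.9811, (K−S)⁺=0.0000, hold=2.6586 ⇒ V=2.6586 continue | (k=7,j=6): S=137.5578, (K−S)⁺=0.0000, hold=0.0000 ⇒ V=0.0000 continue | (k=7,j=7): S=155.1236, (K−S)⁺=0.0000, hold=0.0000 ⇒ V=0.0000 continue  boundary S*=108.1683
step 6: (k=6,j=0): S=71.0274, (K−S)⁺=49.3826, hold=48.9005 ⇒ V=49.3826 exercise | (k=6,j=1): S=80.0974, (K−S)⁺=40.3126, hold=39.8305 ⇒ V=40.3126 exercise | (k=6,j=2): S=90.3256, (K−S)⁺=30.0844, hold=29.6023 ⇒ V=30.0844 exercise | (k=6,j=3): S=101.8600, (K−S)⁺=18.5500, hold=18.0679 ⇒ V=18.5500 exercise | (k=6,j=4): S=114.8673, (K−S)⁺=5.5427, hold=7.2446 ⇒ V=7.2446 continue | (k=6,j=5): S=129.5355, (K−S)⁺=0.0000, hold=1.2752 ⇒ V=1.2752 continue | (k=6,j=6): S=146.0769, (K−S)⁺=0.0000, hold=0.0000 ⇒ V=0.0000 continue  boundary S*=101.8600
step 5: (k=5,j=0): S=75.4262, (K−S)⁺=44.9838, hold=44.5017 ⇒ V=44.9838 exercise | (k=5,j=1): S=85.0579, (K−S)⁺=35.3521, hold=34.8700 ⇒ V=35.3521 exercise | (k=5,j=2): S=95.9196, (K−S)⁺=24.4904, hold=24.0083 ⇒ V=24.4904 exercise | (k=5,j=3): S=108.1683, (K−S)⁺=12.2417, hold=12.6383 ⇒ V=12.6383 continue | (k=5,j=4): S=121.9811, (K−S)⁺=0.0000, hold=4.1334 ⇒ V=4.1334 continue | (k=5,j=5): S=137.5578, (K−S)⁺=0.0000, hold=0.6117 ⇒ V=0.6117 continue  boundary S*=95.9196
step 4: (k=4,j=0): S=80.0974, (K−S)⁺=40.3126, hold=39.8305 ⇒ V=40.3126 exercise | (k=4,j=1): S=90.3256, (K−S)⁺=30.0844, hold=29.6023 ⇒ V=30.0844 exercise | (k=4,j=2): S=101.8600, (K−S)⁺=18.5500, hold=18.2727 ⇒ V=18.5500 exercise | (k=4,j=3): S=114.8673, (K−S)⁺=5.5427, hold=8.1963 ⇒ V=8.1963 continue | (k=4,j=4): S=129.5355, (K−S)⁺=0.0000, hold=2.2985 ⇒ V=2.2985 continue  boundary S*=101.8600
step 3: (k=3,j=0): S=85.0579, (K−S)⁺=35.3521, hold=34.8700 ⇒ V=35.3521 exercise | (k=3,j=1): S=95.9196, (K−S)⁺=24.4904, hold=24.0083 ⇒ V=24.4904 exercise | (k=3,j=2): S=108.1683, (K−S)⁺=12.2417, hold=13.1297 ⇒ V=13.1297 continue | (k=3,j=3): S=121.9811, (K−S)⁺=0.0000, hold=5.1182 ⇒ V=5.1182 continue  boundary S*=95.9196
step 2: (k=2,j=0): S=90.3256, (K−S)⁺=30.0844, hold=29.6023 ⇒ V=30.0844 exercise | (k=2,j=1): S=101.8600, (K−S)⁺=18.5500, hold=18.5264 ⇒ V=18.5500 exercise | (k=2,j=2): S=114.8673, (K−S)⁺=5.5427, hold=8.9405 ⇒ V=8.9405 continue  boundary S*=101.8600
step 1: (k=1,j=0): S=95.9196, (K−S)⁺=24.4904, hold=24.0083 ⇒ V=24.4904 exercise | (k=1,j=1): S=108.1683, (K−S)⁺=12.2417, hold=13.5140 ⇒ V=13.5140 continue  boundary S*=95.9196
step 0: (k=0,j=0): S=101.8600, (K−S)⁺=18.5500, hold=18.7248 ⇒ V=18.7248 continue  boundary S*=-

price = 18.7248
boundary = - 95.9196 101.8600 95.9196 101.8600 95.9196 101.8600 108.1683
tree:
18.7248
24.4904 13.5140
30.0844 18.5500 8.9405
35.3521 24.4904 13.1297 5.1182
40.3126 30.0844 18.5500 8.1963 2.2985
44.9838 35.3521 24.4904 12.6383 4.1334 0.6117
49.3826 40.3126 30.0844 18.5500 7.2446 1.2752 0.0000
53.5249 44.9838 35.3521 24.4904 12.2417 2.6586 0.0000 0.0000
57.4256 49.3826 40.3126 30.0844 18.5500 5.5427 0.0000 0.0000 0.0000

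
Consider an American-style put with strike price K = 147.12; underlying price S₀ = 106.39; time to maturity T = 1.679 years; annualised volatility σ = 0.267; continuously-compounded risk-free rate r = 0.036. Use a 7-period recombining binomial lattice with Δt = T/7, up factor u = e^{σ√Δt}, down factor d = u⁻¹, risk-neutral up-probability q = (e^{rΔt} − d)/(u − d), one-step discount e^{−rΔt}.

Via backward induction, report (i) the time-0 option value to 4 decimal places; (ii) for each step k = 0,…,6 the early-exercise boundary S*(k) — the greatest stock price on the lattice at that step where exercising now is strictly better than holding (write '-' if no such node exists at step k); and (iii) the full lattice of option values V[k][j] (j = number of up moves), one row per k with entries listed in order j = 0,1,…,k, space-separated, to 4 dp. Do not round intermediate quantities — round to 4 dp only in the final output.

price = 41.2597
boundary = - 93.3492 106.3900 93.3492 106.3900 93.3492 106.3900
tree:
41.2597
53.7708 29.4846
65.2130 40.7300 18.7692
75.2528 53.7708 28.2534 9.6261
84.0619 65.2130 40.7300 16.2875 3.1428
91.7913 75.2528 53.7708 26.5290 6.3454 0.0000
98.5732 84.0619 65.2130 40.7300 12.8117 0.0000 0.0000
104.5238 91.7913 75.2528 53.7708 25.8675 0.0000 0.0000 0.0000

Δt=0.23986, u=1.13970, d=0.87742, q=0.50042, disc=e^(-rΔt)=0.99140
k=7 terminal: V=max(K-S,0) → 104.5238 91.7913 75.2528 53.7708 25.8675 0.0000 0.0000 0.0000
k=6: j=0 S=48.5468 intr=98.5732 cont=97.3083 V=98.5732[EX]; j=1 S=63.0581 intr=84.0619 cont=82.7970 V=84.0619[EX]; j=2 S=81.9070 intr=65.2130 cont=63.9482 V=65.2130[EX]; j=3 S=106.3900 intr=40.7300 cont=39.4651 V=40.7300[EX]; j=4 S=138.1913 intr=8.9287 cont=12.8117 V=12.8117[hold]; j=5 S=179.4985 intr=0.0000 cont=0.0000 V=0.0000[hold]; j=6 S=233.1529 intr=0.0000 cont=0.0000 V=0.0000[hold]  S*(6)=106.3900
k=5: j=0 S=55.3287 intr=91.7913 cont=90.5264 V=91.7913[EX]; j=1 S=71.8672 intr=75.2528 cont=73.9879 V=75.2528[EX]; j=2 S=93.3492 intr=53.7708 cont=52.5059 V=53.7708[EX]; j=3 S=121.2525 intr=25.8675 cont=26.5290 V=26.5290[hold]; j=4 S=157.4965 intr=0.0000 cont=6.3454 V=6.3454[hold]; j=5 S=204.5742 intr=0.0000 cont=0.0000 V=0.0000[hold]  S*(5)=93.3492
k=4: j=0 S=63.0581 intr=84.0619 cont=82.7970 V=84.0619[EX]; j=1 S=81.9070 intr=65.2130 cont=63.9482 V=65.2130[EX]; j=2 S=106.3900 intr=40.7300 cont=39.7933 V=40.7300[EX]; j=3 S=138.1913 intr=8.9287 cont=16.2875 V=16.2875[hold]; j=4 S=179.4985 intr=0.0000 cont=3.1428 V=3.1428[hold]  S*(4)=106.3900
k=3: j=0 S=71.8672 intr=75.2528 cont=73.9879 V=75.2528[EX]; j=1 S=93.3492 intr=53.7708 cont=52.5059 V=53.7708[EX]; j=2 S=121.2525 intr=25.8675 cont=28.2534 V=28.2534[hold]; j=3 S=157.4965 intr=0.0000 cont=9.6261 V=9.6261[hold]  S*(3)=93.3492
k=2: j=0 S=81.9070 intr=65.2130 cont=63.9482 V=65.2130[EX]; j=1 S=106.3900 intr=40.7300 cont=40.6488 V=40.7300[EX]; j=2 S=138.1913 intr=8.9287 cont=18.7692 V=18.7692[hold]  S*(2)=106.3900
k=1: j=0 S=93.3492 intr=53.7708 cont=52.5059 V=53.7708[EX]; j=1 S=121.2525 intr=25.8675 cont=29.4846 V=29.4846[hold]  S*(1)=93.3492
k=0: j=0 S=106.3900 intr=40.7300 cont=41.2597 V=41.2597[hold]  S*(0)=-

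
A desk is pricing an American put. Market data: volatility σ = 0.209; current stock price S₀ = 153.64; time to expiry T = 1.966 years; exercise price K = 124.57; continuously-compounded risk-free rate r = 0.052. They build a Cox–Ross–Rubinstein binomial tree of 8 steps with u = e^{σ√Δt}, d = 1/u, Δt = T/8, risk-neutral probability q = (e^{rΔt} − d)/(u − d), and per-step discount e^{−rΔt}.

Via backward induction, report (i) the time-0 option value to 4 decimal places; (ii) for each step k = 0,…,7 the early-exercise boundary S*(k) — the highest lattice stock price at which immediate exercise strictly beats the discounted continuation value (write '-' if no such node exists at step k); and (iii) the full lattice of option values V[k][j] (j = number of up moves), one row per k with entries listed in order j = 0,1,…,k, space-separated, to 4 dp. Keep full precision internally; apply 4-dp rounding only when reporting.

Δt=0.24575  u=1.10917  d=0.90158  q=0.53608  discount=0.98730
step 8 (expiry): payoffs max(K−S,0) = 57.4992 42.0563 23.0577 0.0000 0.0000 0.0000 0.0000 0.0000 0.0000
step 7: (k=7,j=0): S=74.3926, (K−S)⁺=50.1774, hold=48.5956 ⇒ V=50.1774 exercise | (k=7,j=1): S=91.5214, (K−S)⁺=33.0486, hold=31.4669 ⇒ V=33.0486 exercise | (k=7,j=2): S=112.5940, (K−S)⁺=11.9760, hold=10.5612 ⇒ V=11.9760 exercise | (k=7,j=3): S=138.5186, (K−S)⁺=0.0000, hold=0.0000 ⇒ V=0.0000 continue | (k=7,j=4): S=170.4122, (K−S)⁺=0.0000, hold=0.0000 ⇒ V=0.0000 continue | (k=7,j=5): S=209.6493, (K−S)⁺=0.0000, hold=0.0000 ⇒ V=0.0000 continue | (k=7,j=6): S=257.9206, (K−S)⁺=0.0000, hold=0.0000 ⇒ V=0.0000 continue | (k=7,j=7): S=317.3064, (K−S)⁺=0.0000, hold=0.0000 ⇒ V=0.0000 continue  boundary S*=112.5940
step 6: (k=6,j=0): S=82.5137, (K−S)⁺=42.0563, hold=40.4745 ⇒ V=42.0563 exercise | (k=6,j=1): S=101.5123, (K−S)⁺=23.0577, hold=21.4759 ⇒ V=23.0577 exercise | (k=6,j=2): S=124.8854, (K−S)⁺=0.0000, hold=5.4854 ⇒ V=5.4854 continue | (k=6,j=3): S=153.6400, (K−S)⁺=0.0000, hold=0.0000 ⇒ V=0.0000 continue | (k=6,j=4): S=189.0153, (K−S)⁺=0.0000, hold=0.0000 ⇒ V=0.0000 continue | (k=6,j=5): S=232.5357, (K−S)⁺=0.0000, hold=0.0000 ⇒ V=0.0000 continue | (k=6,j=6): S=286.0767, (K−S)⁺=0.0000, hold=0.0000 ⇒ V=0.0000 continue  boundary S*=101.5123
step 5: (k=5,j=0): S=91.5214, (K−S)⁺=33.0486, hold=31.4669 ⇒ V=33.0486 exercise | (k=5,j=1): S=112.5940, (K−S)⁺=11.9760, hold=13.4644 ⇒ V=13.4644 continue | (k=5,j=2): S=138.5186, (K−S)⁺=0.0000, hold=2.5125 ⇒ V=2.5125 continue | (k=5,j=3): S=170.4122, (K−S)⁺=0.0000, hold=0.0000 ⇒ V=0.0000 continue | (k=5,j=4): S=209.6493, (K−S)⁺=0.0000, hold=0.0000 ⇒ V=0.0000 continue | (k=5,j=5): S=257.9206, (K−S)⁺=0.0000, hold=0.0000 ⇒ V=0.0000 continue  boundary S*=91.5214
step 4: (k=4,j=0): S=101.5123, (K−S)⁺=23.0577, hold=22.2637 ⇒ V=23.0577 exercise | (k=4,j=1): S=124.8854, (K−S)⁺=0.0000, hold=7.4969 ⇒ V=7.4969 continue | (k=4,j=2): S=153.6400, (K−S)⁺=0.0000, hold=1.1508 ⇒ V=1.1508 continue | (k=4,j=3): S=189.0153, (K−S)⁺=0.0000, hold=0.0000 ⇒ V=0.0000 continue | (k=4,j=4): S=232.5357, (K−S)⁺=0.0000, hold=0.0000 ⇒ V=0.0000 continue  boundary S*=101.5123
step 3: (k=3,j=0): S=112.5940, (K−S)⁺=11.9760, hold=14.5291 ⇒ V=14.5291 continue | (k=3,j=1): S=138.5186, (K−S)⁺=0.0000, hold=4.0429 ⇒ V=4.0429 continue | (k=3,j=2): S=170.4122, (K−S)⁺=0.0000, hold=0.5271 ⇒ V=0.5271 continue | (k=3,j=3): S=209.6493, (K−S)⁺=0.0000, hold=0.0000 ⇒ V=0.0000 continue  boundary S*=-
step 2: (k=2,j=0): S=124.8854, (K−S)⁺=0.0000, hold=8.7946 ⇒ V=8.7946 continue | (k=2,j=1): S=153.6400, (K−S)⁺=0.0000, hold=2.1308 ⇒ V=2.1308 continue | (k=2,j=2): S=189.0153, (K−S)⁺=0.0000, hold=0.2414 ⇒ V=0.2414 continue  boundary S*=-
step 1: (k=1,j=0): S=138.5186, (K−S)⁺=0.0000, hold=5.1560 ⇒ V=5.1560 continue | (k=1,j=1): S=170.4122, (K−S)⁺=0.0000, hold=1.1038 ⇒ V=1.1038 continue  boundary S*=-
step 0: (k=0,j=0): S=153.6400, (K−S)⁺=0.0000, hold=2.9458 ⇒ V=2.9458 continue  boundary S*=-

price = 2.9458
boundary = - - - - 101.5123 91.5214 101.5123 112.5940
tree:
2.9458
5.1560 1.1038
8.7946 2.1308 0.2414
14.5291 4.0429 0.5271 0.0000
23.0577 7.4969 1.1508 0.0000 0.0000
33.0486 13.4644 2.5125 0.0000 0.0000 0.0000
42.0563 23.0577 5.4854 0.0000 0.0000 0.0000 0.0000
50.1774 33.0486 11.9760 0.0000 0.0000 0.0000 0.0000 0.0000
57.4992 42.0563 23.0577 0.0000 0.0000 0.0000 0.0000 0.0000 0.0000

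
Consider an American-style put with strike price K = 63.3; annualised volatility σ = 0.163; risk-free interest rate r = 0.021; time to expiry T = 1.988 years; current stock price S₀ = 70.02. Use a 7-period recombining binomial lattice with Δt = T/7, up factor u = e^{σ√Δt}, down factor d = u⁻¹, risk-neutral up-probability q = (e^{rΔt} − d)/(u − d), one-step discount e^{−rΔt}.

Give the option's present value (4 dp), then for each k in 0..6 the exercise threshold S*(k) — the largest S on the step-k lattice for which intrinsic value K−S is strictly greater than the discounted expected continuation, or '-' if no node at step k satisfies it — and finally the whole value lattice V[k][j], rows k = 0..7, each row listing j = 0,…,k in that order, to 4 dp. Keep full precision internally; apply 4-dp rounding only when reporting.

price = 2.4578
boundary = - - - - 49.4677 53.9569 49.4677
tree:
2.4578
3.9979 1.0225
6.3082 1.8487 0.2492
9.5767 3.2750 0.5145 0.0000
13.8323 5.6433 1.0621 0.0000 0.0000
17.9480 9.3431 2.1925 0.0000 0.0000 0.0000
21.7213 13.8323 4.5260 0.0000 0.0000 0.0000 0.0000
25.1806 17.9480 9.3431 0.0000 0.0000 0.0000 0.0000 0.0000

Δt=0.28400  u=1.09075  d=0.91680  q=0.51269  discount=0.99405
step 7 (expiry): payoffs max(K−S,0) = 25.1806 17.9480 9.3431 0.0000 0.0000 0.0000 0.0000 0.0000
step 6: (k=6,j=0): S=41.5787, (K−S)⁺=21.7213, hold=21.3449 ⇒ V=21.7213 exercise | (k=6,j=1): S=49.4677, (K−S)⁺=13.8323, hold=13.4559 ⇒ V=13.8323 exercise | (k=6,j=2): S=58.8534, (K−S)⁺=4.4466, hold=4.5260 ⇒ V=4.5260 continue | (k=6,j=3): S=70.0200, (K−S)⁺=0.0000, hold=0.0000 ⇒ V=0.0000 continue | (k=6,j=4): S=83.3053, (K−S)⁺=0.0000, hold=0.0000 ⇒ V=0.0000 continue | (k=6,j=5): S=99.1112, (K−S)⁺=0.0000, hold=0.0000 ⇒ V=0.0000 continue | (k=6,j=6): S=117.9161, (K−S)⁺=0.0000, hold=0.0000 ⇒ V=0.0000 continue  boundary S*=49.4677
step 5: (k=5,j=0): S=45.3520, (K−S)⁺=17.9480, hold=17.5716 ⇒ V=17.9480 exercise | (k=5,j=1): S=53.9569, (K−S)⁺=9.3431, hold=9.0072 ⇒ V=9.3431 exercise | (k=5,j=2): S=64.1944, (K−S)⁺=0.0000, hold=2.1925 ⇒ V=2.1925 continue | (k=5,j=3): S=76.3743, (K−S)⁺=0.0000, hold=0.0000 ⇒ V=0.0000 continue | (k=5,j=4): S=90.8652, (K−S)⁺=0.0000, hold=0.0000 ⇒ V=0.0000 continue | (k=5,j=5): S=108.1055, (K−S)⁺=0.0000, hold=0.0000 ⇒ V=0.0000 continue  boundary S*=53.9569
step 4: (k=4,j=0): S=49.4677, (K−S)⁺=13.8323, hold=13.4559 ⇒ V=13.8323 exercise | (k=4,j=1): S=58.8534, (K−S)⁺=4.4466, hold=5.6433 ⇒ V=5.6433 continue | (k=4,j=2): S=70.0200, (K−S)⁺=0.0000, hold=1.0621 ⇒ V=1.0621 continue | (k=4,j=3): S=83.3053, (K−S)⁺=0.0000, hold=0.0000 ⇒ V=0.0000 continue | (k=4,j=4): S=99.1112, (K−S)⁺=0.0000, hold=0.0000 ⇒ V=0.0000 continue  boundary S*=49.4677
step 3: (k=3,j=0): S=53.9569, (K−S)⁺=9.3431, hold=9.5767 ⇒ V=9.5767 continue | (k=3,j=1): S=64.1944, (K−S)⁺=0.0000, hold=3.2750 ⇒ V=3.2750 continue | (k=3,j=2): S=76.3743, (K−S)⁺=0.0000, hold=0.5145 ⇒ V=0.5145 continue | (k=3,j=3): S=90.8652, (K−S)⁺=0.0000, hold=0.0000 ⇒ V=0.0000 continue  boundary S*=-
step 2: (k=2,j=0): S=58.8534, (K−S)⁺=4.4466, hold=6.3082 ⇒ V=6.3082 continue | (k=2,j=1): S=70.0200, (K−S)⁺=0.0000, hold=1.8487 ⇒ V=1.8487 continue | (k=2,j=2): S=83.3053, (K−S)⁺=0.0000, hold=0.2492 ⇒ V=0.2492 continue  boundary S*=-
step 1: (k=1,j=0): S=64.1944, (K−S)⁺=0.0000, hold=3.9979 ⇒ V=3.9979 continue | (k=1,j=1): S=76.3743, (K−S)⁺=0.0000, hold=1.0225 ⇒ V=1.0225 continue  boundary S*=-
step 0: (k=0,j=0): S=70.0200, (K−S)⁺=0.0000, hold=2.4578 ⇒ V=2.4578 continue  boundary S*=-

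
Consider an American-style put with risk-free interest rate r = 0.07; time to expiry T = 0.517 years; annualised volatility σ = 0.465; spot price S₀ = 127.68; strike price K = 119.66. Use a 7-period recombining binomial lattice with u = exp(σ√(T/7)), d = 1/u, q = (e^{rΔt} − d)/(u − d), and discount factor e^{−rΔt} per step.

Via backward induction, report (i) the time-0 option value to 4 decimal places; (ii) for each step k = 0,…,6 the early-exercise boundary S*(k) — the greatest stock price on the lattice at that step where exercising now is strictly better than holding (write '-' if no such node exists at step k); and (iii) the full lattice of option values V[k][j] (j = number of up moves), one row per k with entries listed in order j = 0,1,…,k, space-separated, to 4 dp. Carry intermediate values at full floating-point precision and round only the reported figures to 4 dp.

params: Δt=0.07386 u=1.13470 d=0.88129 q=0.48890 e^(-rΔt)=0.99484
t_7 payoffs: 66.9436 51.7849 32.2672 7.1372 0.0000 0.0000 0.0000 0.0000
t_6: node(6,0) S=59.8175 payoff=59.8425 vs cont=59.2255 → 59.8425 [stop]  node(6,1) S=77.0181 payoff=42.6419 vs cont=42.0248 → 42.6419 [stop]  node(6,2) S=99.1649 payoff=20.4951 vs cont=19.8781 → 20.4951 [stop]  node(6,3) S=127.6800 payoff=0.0000 vs cont=3.6290 → 3.6290 [wait]  node(6,4) S=164.3947 payoff=0.0000 vs cont=0.0000 → 0.0000 [wait]  node(6,5) S=211.6668 payoff=0.0000 vs cont=0.0000 → 0.0000 [wait]  node(6,6) S=272.5321 payoff=0.0000 vs cont=0.0000 → 0.0000 [wait]  ⇒ S*(6)=99.1649
t_5: node(5,0) S=67.8751 payoff=51.7849 vs cont=51.1678 → 51.7849 [stop]  node(5,1) S=87.3928 payoff=32.2672 vs cont=31.6502 → 32.2672 [stop]  node(5,2) S=112.5228 payoff=7.1372 vs cont=12.1860 → 12.1860 [wait]  node(5,3) S=144.8790 payoff=0.0000 vs cont=1.8452 → 1.8452 [wait]  node(5,4) S=186.5393 payoff=0.0000 vs cont=0.0000 → 0.0000 [wait]  node(5,5) S=240.1791 payoff=0.0000 vs cont=0.0000 → 0.0000 [wait]  ⇒ S*(5)=87.3928
t_4: node(4,0) S=77.0181 payoff=42.6419 vs cont=42.0248 → 42.6419 [stop]  node(4,1) S=99.1649 payoff=20.4951 vs cont=22.3337 → 22.3337 [wait]  node(4,2) S=127.6800 payoff=0.0000 vs cont=7.0936 → 7.0936 [wait]  node(4,3) S=164.3947 payoff=0.0000 vs cont=0.9382 → 0.9382 [wait]  node(4,4) S=211.6668 payoff=0.0000 vs cont=0.0000 → 0.0000 [wait]  ⇒ S*(4)=77.0181
t_3: node(3,0) S=87.3928 payoff=32.2672 vs cont=32.5444 → 32.5444 [wait]  node(3,1) S=112.5228 payoff=7.1372 vs cont=14.8060 → 14.8060 [wait]  node(3,2) S=144.8790 payoff=0.0000 vs cont=4.0632 → 4.0632 [wait]  node(3,3) S=186.5393 payoff=0.0000 vs cont=0.4770 → 0.4770 [wait]  ⇒ S*(3)=-
t_2: node(2,0) S=99.1649 payoff=20.4951 vs cont=23.7490 → 23.7490 [wait]  node(2,1) S=127.6800 payoff=0.0000 vs cont=9.5045 → 9.5045 [wait]  node(2,2) S=164.3947 payoff=0.0000 vs cont=2.2980 → 2.2980 [wait]  ⇒ S*(2)=-
t_1: node(1,0) S=112.5228 payoff=7.1372 vs cont=16.6983 → 16.6983 [wait]  node(1,1) S=144.8790 payoff=0.0000 vs cont=5.9504 → 5.9504 [wait]  ⇒ S*(1)=-
t_0: node(0,0) S=127.6800 payoff=0.0000 vs cont=11.3846 → 11.3846 [wait]  ⇒ S*(0)=-

price = 11.3846
boundary = - - - - 77.0181 87.3928 99.1649
tree:
11.3846
16.6983 5.9504
23.7490 9.5045 2.2980
32.5444 14.8060 4.0632 0.4770
42.6419 22.3337 7.0936 0.9382 0.0000
51.7849 32.2672 12.1860 1.8452 0.0000 0.0000
59.8425 42.6419 20.4951 3.6290 0.0000 0.0000 0.0000
66.9436 51.7849 32.2672 7.1372 0.0000 0.0000 0.0000 0.0000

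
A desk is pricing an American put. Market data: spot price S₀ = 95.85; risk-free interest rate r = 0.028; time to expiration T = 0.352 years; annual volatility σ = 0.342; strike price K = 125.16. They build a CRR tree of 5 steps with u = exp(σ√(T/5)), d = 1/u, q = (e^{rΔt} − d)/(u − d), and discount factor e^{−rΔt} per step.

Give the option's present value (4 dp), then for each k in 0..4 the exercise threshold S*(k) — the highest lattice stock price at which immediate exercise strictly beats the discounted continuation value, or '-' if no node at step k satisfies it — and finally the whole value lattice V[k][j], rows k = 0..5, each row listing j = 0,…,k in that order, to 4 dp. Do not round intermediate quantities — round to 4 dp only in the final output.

Δt=0.07040, u=1.09499, d=0.91325, q=0.48819, disc=e^(-rΔt)=0.99803
k=5 terminal: V=max(K-S,0) → 64.2699 52.1530 37.6247 20.2055 0.0000 0.0000
k=4: j=0 S=66.6739 intr=58.4861 cont=58.2397 V=58.4861[EX]; j=1 S=79.9418 intr=45.2182 cont=44.9717 V=45.2182[EX]; j=2 S=95.8500 intr=29.3100 cont=29.0635 V=29.3100[EX]; j=3 S=114.9239 intr=10.2361 cont=10.3210 V=10.3210[hold]; j=4 S=137.7935 intr=0.0000 cont=0.0000 V=0.0000[hold]  S*(4)=95.8500
k=3: j=0 S=73.0070 intr=52.1530 cont=51.9065 V=52.1530[EX]; j=1 S=87.5353 intr=37.6247 cont=37.3783 V=37.6247[EX]; j=2 S=104.9545 intr=20.2055 cont=20.0004 V=20.2055[EX]; j=3 S=125.8402 intr=0.0000 cont=5.2720 V=5.2720[hold]  S*(3)=104.9545
k=2: j=0 S=79.9418 intr=45.2182 cont=44.9717 V=45.2182[EX]; j=1 S=95.8500 intr=29.3100 cont=29.0635 V=29.3100[EX]; j=2 S=114.9239 intr=10.2361 cont=12.8897 V=12.8897[hold]  S*(2)=95.8500
k=1: j=0 S=87.5353 intr=37.6247 cont=37.3783 V=37.6247[EX]; j=1 S=104.9545 intr=20.2055 cont=21.2519 V=21.2519[hold]  S*(1)=87.5353
k=0: j=0 S=95.8500 intr=29.3100 cont=29.5734 V=29.5734[hold]  S*(0)=-

price = 29.5734
boundary = - 87.5353 95.8500 104.9545 95.8500
tree:
29.5734
37.6247 21.2519
45.2182 29.3100 12.8897
52.1530 37.6247 20.2055 5.2720
58.4861 45.2182 29.3100 10.3210 0.0000
64.2699 52.1530 37.6247 20.2055 0.0000 0.0000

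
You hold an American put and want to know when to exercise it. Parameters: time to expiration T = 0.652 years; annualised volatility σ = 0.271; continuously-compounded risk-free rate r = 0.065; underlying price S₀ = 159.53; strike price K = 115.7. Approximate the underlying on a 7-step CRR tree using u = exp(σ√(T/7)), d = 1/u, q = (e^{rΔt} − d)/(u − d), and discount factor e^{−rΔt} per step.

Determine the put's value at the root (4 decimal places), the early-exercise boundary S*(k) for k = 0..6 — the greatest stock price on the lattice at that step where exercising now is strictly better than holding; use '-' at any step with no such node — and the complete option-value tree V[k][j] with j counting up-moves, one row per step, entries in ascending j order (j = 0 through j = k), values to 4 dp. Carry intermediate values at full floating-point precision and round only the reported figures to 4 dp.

Δt=0.09314, u=1.08622, d=0.92062, q=0.51600, disc=e^(-rΔt)=0.99396
k=7 terminal: V=max(K-S,0) → 26.2857 10.2017 0.0000 0.0000 0.0000 0.0000 0.0000 0.0000
k=6: j=0 S=97.1239 intr=18.5761 cont=17.8777 V=18.5761[EX]; j=1 S=114.5948 intr=1.1052 cont=4.9077 V=4.9077[hold]; j=2 S=135.2084 intr=0.0000 cont=0.0000 V=0.0000[hold]; j=3 S=159.5300 intr=0.0000 cont=0.0000 V=0.0000[hold]; j=4 S=188.2266 intr=0.0000 cont=0.0000 V=0.0000[hold]; j=5 S=222.0853 intr=0.0000 cont=0.0000 V=0.0000[hold]; j=6 S=262.0345 intr=0.0000 cont=0.0000 V=0.0000[hold]  S*(6)=97.1239
k=5: j=0 S=105.4983 intr=10.2017 cont=11.4536 V=11.4536[hold]; j=1 S=124.4756 intr=0.0000 cont=2.3610 V=2.3610[hold]; j=2 S=146.8666 intr=0.0000 cont=0.0000 V=0.0000[hold]; j=3 S=173.2853 intr=0.0000 cont=0.0000 V=0.0000[hold]; j=4 S=204.4563 intr=0.0000 cont=0.0000 V=0.0000[hold]; j=5 S=241.2343 intr=0.0000 cont=0.0000 V=0.0000[hold]  S*(5)=-
k=4: j=0 S=114.5948 intr=1.1052 cont=6.7210 V=6.7210[hold]; j=1 S=135.2084 intr=0.0000 cont=1.1358 V=1.1358[hold]; j=2 S=159.5300 intr=0.0000 cont=0.0000 V=0.0000[hold]; j=3 S=188.2266 intr=0.0000 cont=0.0000 V=0.0000[hold]; j=4 S=222.0853 intr=0.0000 cont=0.0000 V=0.0000[hold]  S*(4)=-
k=3: j=0 S=124.4756 intr=0.0000 cont=3.8158 V=3.8158[hold]; j=1 S=146.8666 intr=0.0000 cont=0.5464 V=0.5464[hold]; j=2 S=173.2853 intr=0.0000 cont=0.0000 V=0.0000[hold]; j=3 S=204.4563 intr=0.0000 cont=0.0000 V=0.0000[hold]  S*(3)=-
k=2: j=0 S=135.2084 intr=0.0000 cont=2.1159 V=2.1159[hold]; j=1 S=159.5300 intr=0.0000 cont=0.2629 V=0.2629[hold]; j=2 S=188.2266 intr=0.0000 cont=0.0000 V=0.0000[hold]  S*(2)=-
k=1: j=0 S=146.8666 intr=0.0000 cont=1.1527 V=1.1527[hold]; j=1 S=173.2853 intr=0.0000 cont=0.1265 V=0.1265[hold]  S*(1)=-
k=0: j=0 S=159.5300 intr=0.0000 cont=0.6194 V=0.6194[hold]  S*(0)=-

price = 0.6194
boundary = - - - - - - 97.1239
tree:
0.6194
1.1527 0.1265
2.1159 0.2629 0.0000
3.8158 0.5464 0.0000 0.0000
6.7210 1.1358 0.0000 0.0000 0.0000
11.4536 2.3610 0.0000 0.0000 0.0000 0.0000
18.5761 4.9077 0.0000 0.0000 0.0000 0.0000 0.0000
26.2857 10.2017 0.0000 0.0000 0.0000 0.0000 0.0000 0.0000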